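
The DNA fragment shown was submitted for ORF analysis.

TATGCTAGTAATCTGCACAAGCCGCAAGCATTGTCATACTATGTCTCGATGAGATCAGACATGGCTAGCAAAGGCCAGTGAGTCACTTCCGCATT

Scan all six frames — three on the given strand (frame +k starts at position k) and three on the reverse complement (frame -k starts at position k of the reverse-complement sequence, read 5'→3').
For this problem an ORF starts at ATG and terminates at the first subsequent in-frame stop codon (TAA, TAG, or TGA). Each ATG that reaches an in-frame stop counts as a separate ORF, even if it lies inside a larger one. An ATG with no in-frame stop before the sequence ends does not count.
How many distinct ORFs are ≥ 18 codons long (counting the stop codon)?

0

Reverse complement (5'→3'): AATGCGGAAGTGACTCACTGGCCTTTGCTAGCCATGTCTGATCTCATCGAGACATAGTATGACAATGCTTGCGGCTTGTGCAGATTACTAGCATA
Frame +1: TAT GCT AGT AAT CTG CAC AAG CCG CAA GCA TTG TCA TAC TAT GTC TCG ATG AGA TCA GAC ATG GCT AGC AAA GGC CAG TGA GTC ACT TCC GCA — ATG at 49, stop TGA at 79 → 33 nt; ATG at 61, stop TGA at 79 → 21 nt.
Frame +2: ATG CTA GTA ATC TGC ACA AGC CGC AAG CAT TGT CAT ACT ATG TCT CGA TGA GAT CAG ACA TGG CTA GCA AAG GCC AGT GAG TCA CTT CCG CAT — ATG at 2, stop TGA at 50 → 51 nt; ATG at 41, stop TGA at 50 → 12 nt.
Frame +3: TGC TAG TAA TCT GCA CAA GCC GCA AGC ATT GTC ATA CTA TGT CTC GAT GAG ATC AGA CAT GGC TAG CAA AGG CCA GTG AGT CAC TTC CGC ATT — no ATG→stop ORF.
Frame -1: AAT GCG GAA GTG ACT CAC TGG CCT TTG CTA GCC ATG TCT GAT CTC ATC GAG ACA TAG TAT GAC AAT GCT TGC GGC TTG TGC AGA TTA CTA GCA — ATG at 34, stop TAG at 55 → 24 nt.
Frame -2: ATG CGG AAG TGA CTC ACT GGC CTT TGC TAG CCA TGT CTG ATC TCA TCG AGA CAT AGT ATG ACA ATG CTT GCG GCT TGT GCA GAT TAC TAG CAT — ATG at 2, stop TGA at 11 → 12 nt; ATG at 59, stop TAG at 89 → 33 nt; ATG at 65, stop TAG at 89 → 27 nt.
Frame -3: TGC GGA AGT GAC TCA CTG GCC TTT GCT AGC CAT GTC TGA TCT CAT CGA GAC ATA GTA TGA CAA TGC TTG CGG CTT GTG CAG ATT ACT AGC ATA — no ATG→stop ORF.
No ORF reaches 18 codons. Count = 0.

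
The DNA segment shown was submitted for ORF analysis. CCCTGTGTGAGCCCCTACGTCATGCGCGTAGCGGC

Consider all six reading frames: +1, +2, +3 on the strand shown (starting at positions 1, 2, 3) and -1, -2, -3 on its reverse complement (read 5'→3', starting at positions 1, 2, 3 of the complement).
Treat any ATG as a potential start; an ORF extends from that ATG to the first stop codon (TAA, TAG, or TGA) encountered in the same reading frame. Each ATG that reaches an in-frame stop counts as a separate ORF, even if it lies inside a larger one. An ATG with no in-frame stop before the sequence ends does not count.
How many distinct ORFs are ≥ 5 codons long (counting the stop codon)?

0

Reverse complement (5'→3'): GCCGCTACGCGCATGACGTAGGGGCTCACACAGGG
Frame +1: CCC TGT GTG AGC CCC TAC GTC ATG CGC GTA GCG — no ATG→stop ORF.
Frame +2: CCT GTG TGA GCC CCT ACG TCA TGC GCG TAG CGG — no ATG→stop ORF.
Frame +3: CTG TGT GAG CCC CTA CGT CAT GCG CGT AGC GGC — no ATG→stop ORF.
Frame -1: GCC GCT ACG CGC ATG ACG TAG GGG CTC ACA CAG — ATG at 13, stop TAG at 19 → 9 nt.
Frame -2: CCG CTA CGC GCA TGA CGT AGG GGC TCA CAC AGG — no ATG→stop ORF.
Frame -3: CGC TAC GCG CAT GAC GTA GGG GCT CAC ACA GGG — no ATG→stop ORF.
No ORF reaches 5 codons. Count = 0.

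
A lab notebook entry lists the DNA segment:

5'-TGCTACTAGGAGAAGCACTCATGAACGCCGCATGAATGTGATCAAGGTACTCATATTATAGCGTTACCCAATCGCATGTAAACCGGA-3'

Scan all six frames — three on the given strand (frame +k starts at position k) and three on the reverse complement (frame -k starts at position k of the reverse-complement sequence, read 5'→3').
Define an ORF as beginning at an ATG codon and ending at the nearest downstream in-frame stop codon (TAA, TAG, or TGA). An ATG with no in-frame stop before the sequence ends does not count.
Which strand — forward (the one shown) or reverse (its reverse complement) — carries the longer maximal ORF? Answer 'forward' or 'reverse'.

reverse

Reverse complement (5'→3'): TCCGGTTTACATGCGATTGGGTAACGCTATAATATGAGTACCTTGATCACATTCATGCGGCGTTCATGAGTGCTTCTCCTAGTAGCA
Frame +1: TGC TAC TAG GAG AAG CAC TCA TGA ACG CCG CAT GAA TGT GAT CAA GGT ACT CAT ATT ATA GCG TTA CCC AAT CGC ATG TAA ACC GGA — ATG at 76, stop TAA at 79 → 6 nt.
Frame +2: GCT ACT AGG AGA AGC ACT CAT GAA CGC CGC ATG AAT GTG ATC AAG GTA CTC ATA TTA TAG CGT TAC CCA ATC GCA TGT AAA CCG — ATG at 32, stop TAG at 59 → 30 nt.
Frame +3: CTA CTA GGA GAA GCA CTC ATG AAC GCC GCA TGA ATG TGA TCA AGG TAC TCA TAT TAT AGC GTT ACC CAA TCG CAT GTA AAC CGG — ATG at 21, stop TGA at 33 → 15 nt; ATG at 36, stop TGA at 39 → 6 nt.
Frame -1: TCC GGT TTA CAT GCG ATT GGG TAA CGC TAT AAT ATG AGT ACC TTG ATC ACA TTC ATG CGG CGT TCA TGA GTG CTT CTC CTA GTA GCA — ATG at 34, stop TGA at 67 → 36 nt; ATG at 55, stop TGA at 67 → 15 nt.
Frame -2: CCG GTT TAC ATG CGA TTG GGT AAC GCT ATA ATA TGA GTA CCT TGA TCA CAT TCA TGC GGC GTT CAT GAG TGC TTC TCC TAG TAG — ATG at 11, stop TGA at 35 → 27 nt.
Frame -3: CGG TTT ACA TGC GAT TGG GTA ACG CTA TAA TAT GAG TAC CTT GAT CAC ATT CAT GCG GCG TTC ATG AGT GCT TCT CCT AGT AGC — no ATG→stop ORF.
Forward-strand max 30 nt; reverse-strand max 36 nt. The reverse strand has the longer ORF.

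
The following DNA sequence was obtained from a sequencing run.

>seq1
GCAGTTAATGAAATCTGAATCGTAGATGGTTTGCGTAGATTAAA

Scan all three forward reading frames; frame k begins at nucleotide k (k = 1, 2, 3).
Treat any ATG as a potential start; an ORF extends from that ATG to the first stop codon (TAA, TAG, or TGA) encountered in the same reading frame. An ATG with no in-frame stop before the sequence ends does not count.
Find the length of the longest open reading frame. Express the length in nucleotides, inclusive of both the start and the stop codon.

18

Frame 1: GCA GTT AAT GAA ATC TGA ATC GTA GAT GGT TTG CGT AGA TTA — no ATG→stop ORF.
Frame 2: CAG TTA ATG AAA TCT GAA TCG TAG ATG GTT TGC GTA GAT TAA — ATG at 8, stop TAG at 23 → 18 nt; ATG at 26, stop TAA at 41 → 18 nt.
Frame 3: AGT TAA TGA AAT CTG AAT CGT AGA TGG TTT GCG TAG ATT AAA — no ATG→stop ORF.
Longest: frame 2, positions 8–25, 18 nt = 6 codons = 5 aa. → 18 nucleotides.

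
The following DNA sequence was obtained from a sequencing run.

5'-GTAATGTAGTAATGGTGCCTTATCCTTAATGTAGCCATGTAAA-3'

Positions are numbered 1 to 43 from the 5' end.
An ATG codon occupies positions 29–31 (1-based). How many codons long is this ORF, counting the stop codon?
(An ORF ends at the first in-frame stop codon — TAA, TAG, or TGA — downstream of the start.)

2

Codons from position 29: ATG (29–31), TAG (32–34).
TAG is the first in-frame stop; that's 2 codons including the stop.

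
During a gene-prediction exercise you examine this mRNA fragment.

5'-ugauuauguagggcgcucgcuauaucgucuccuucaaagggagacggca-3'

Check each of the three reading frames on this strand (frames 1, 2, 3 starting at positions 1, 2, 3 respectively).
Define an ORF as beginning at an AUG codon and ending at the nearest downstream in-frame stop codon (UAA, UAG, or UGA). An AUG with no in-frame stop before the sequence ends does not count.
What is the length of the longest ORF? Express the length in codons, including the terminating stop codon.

2

Frame 1: UGA UUA UGU AGG GCG CUC GCU AUA UCG UCU CCU UCA AAG GGA GAC GGC — no AUG→stop ORF.
Frame 2: GAU UAU GUA GGG CGC UCG CUA UAU CGU CUC CUU CAA AGG GAG ACG GCA — no AUG→stop ORF.
Frame 3: AUU AUG UAG GGC GCU CGC UAU AUC GUC UCC UUC AAA GGG AGA CGG — AUG at 6, stop UAG at 9 → 6 nt.
Longest: frame 3, positions 6–11, 6 nt = 2 codons = 1 aa. → 2 codons.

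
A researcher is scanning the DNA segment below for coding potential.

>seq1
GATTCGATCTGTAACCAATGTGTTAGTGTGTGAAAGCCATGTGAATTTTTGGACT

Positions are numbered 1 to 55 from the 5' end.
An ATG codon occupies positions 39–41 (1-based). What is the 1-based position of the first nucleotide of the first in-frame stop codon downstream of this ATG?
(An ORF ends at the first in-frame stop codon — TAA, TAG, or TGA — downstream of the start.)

Codons from position 39: ATG (39–41), TGA (42–44).
TGA is a stop codon; it begins at position 42.

42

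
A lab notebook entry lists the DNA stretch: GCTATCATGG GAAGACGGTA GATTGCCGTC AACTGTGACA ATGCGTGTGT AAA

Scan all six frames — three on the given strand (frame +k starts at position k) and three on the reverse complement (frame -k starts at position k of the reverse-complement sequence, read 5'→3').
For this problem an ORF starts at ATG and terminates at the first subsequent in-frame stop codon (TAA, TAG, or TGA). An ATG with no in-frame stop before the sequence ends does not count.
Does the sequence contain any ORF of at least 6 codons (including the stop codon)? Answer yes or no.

no

Reverse complement (5'→3'): TTTACACACGCATTGTCACAGTTGACGGCAATCTACCGTCTTCCCATGATAGC
Frame +1: GCT ATC ATG GGA AGA CGG TAG ATT GCC GTC AAC TGT GAC AAT GCG TGT GTA — ATG at 7, stop TAG at 19 → 15 nt.
Frame +2: CTA TCA TGG GAA GAC GGT AGA TTG CCG TCA ACT GTG ACA ATG CGT GTG TAA — ATG at 41, stop TAA at 50 → 12 nt.
Frame +3: TAT CAT GGG AAG ACG GTA GAT TGC CGT CAA CTG TGA CAA TGC GTG TGT AAA — no ATG→stop ORF.
Frame -1: TTT ACA CAC GCA TTG TCA CAG TTG ACG GCA ATC TAC CGT CTT CCC ATG ATA — no ATG→stop ORF.
Frame -2: TTA CAC ACG CAT TGT CAC AGT TGA CGG CAA TCT ACC GTC TTC CCA TGA TAG — no ATG→stop ORF.
Frame -3: TAC ACA CGC ATT GTC ACA GTT GAC GGC AAT CTA CCG TCT TCC CAT GAT AGC — no ATG→stop ORF.
Largest ORF found is 5 codons < 6, so no.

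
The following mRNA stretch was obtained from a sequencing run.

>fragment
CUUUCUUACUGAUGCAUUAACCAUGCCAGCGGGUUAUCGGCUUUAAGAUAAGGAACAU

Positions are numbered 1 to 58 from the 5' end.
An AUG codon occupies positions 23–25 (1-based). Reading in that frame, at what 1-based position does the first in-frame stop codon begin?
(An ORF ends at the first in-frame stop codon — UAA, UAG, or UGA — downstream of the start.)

44

Codons from position 23: AUG (23–25), CCA (26–28), GCG (29–31), GGU (32–34), UAU (35–37), CGG (38–40), CUU (41–43), UAA (44–46).
UAA is a stop codon; it begins at position 44.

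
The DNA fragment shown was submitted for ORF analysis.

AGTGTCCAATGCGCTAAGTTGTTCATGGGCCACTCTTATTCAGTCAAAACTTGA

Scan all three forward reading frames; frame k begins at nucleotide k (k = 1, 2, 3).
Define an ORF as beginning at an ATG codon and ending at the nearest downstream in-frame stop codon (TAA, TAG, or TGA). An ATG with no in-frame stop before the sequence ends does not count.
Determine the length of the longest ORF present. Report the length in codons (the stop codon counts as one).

Frame 1: AGT GTC CAA TGC GCT AAG TTG TTC ATG GGC CAC TCT TAT TCA GTC AAA ACT TGA — ATG at 25, stop TGA at 52 → 30 nt.
Frame 2: GTG TCC AAT GCG CTA AGT TGT TCA TGG GCC ACT CTT ATT CAG TCA AAA CTT — no ATG→stop ORF.
Frame 3: TGT CCA ATG CGC TAA GTT GTT CAT GGG CCA CTC TTA TTC AGT CAA AAC TTG — ATG at 9, stop TAA at 15 → 9 nt.
Longest: frame 1, positions 25–54, 30 nt = 10 codons = 9 aa. → 10 codons.

10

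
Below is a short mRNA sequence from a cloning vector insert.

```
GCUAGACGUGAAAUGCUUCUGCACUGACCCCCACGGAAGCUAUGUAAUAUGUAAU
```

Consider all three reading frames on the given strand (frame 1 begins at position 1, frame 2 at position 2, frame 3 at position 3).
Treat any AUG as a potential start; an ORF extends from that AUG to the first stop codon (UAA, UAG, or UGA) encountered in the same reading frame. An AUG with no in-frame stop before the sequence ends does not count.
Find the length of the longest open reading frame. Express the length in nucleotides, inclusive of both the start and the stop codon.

15

Frame 1: GCU AGA CGU GAA AUG CUU CUG CAC UGA CCC CCA CGG AAG CUA UGU AAU AUG UAA — AUG at 13, stop UGA at 25 → 15 nt; AUG at 49, stop UAA at 52 → 6 nt.
Frame 2: CUA GAC GUG AAA UGC UUC UGC ACU GAC CCC CAC GGA AGC UAU GUA AUA UGU AAU — no AUG→stop ORF.
Frame 3: UAG ACG UGA AAU GCU UCU GCA CUG ACC CCC ACG GAA GCU AUG UAA UAU GUA — AUG at 42, stop UAA at 45 → 6 nt.
Longest: frame 1, positions 13–27, 15 nt = 5 codons = 4 aa. → 15 nucleotides.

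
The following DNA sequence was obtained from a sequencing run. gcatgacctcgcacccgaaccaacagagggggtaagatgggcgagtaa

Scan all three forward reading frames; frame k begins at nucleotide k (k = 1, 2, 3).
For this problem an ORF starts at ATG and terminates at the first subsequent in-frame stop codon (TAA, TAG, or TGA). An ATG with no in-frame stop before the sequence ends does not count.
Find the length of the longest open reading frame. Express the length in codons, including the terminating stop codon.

Frame 1: GCA TGA CCT CGC ACC CGA ACC AAC AGA GGG GGT AAG ATG GGC GAG TAA — ATG at 37, stop TAA at 46 → 12 nt.
Frame 2: CAT GAC CTC GCA CCC GAA CCA ACA GAG GGG GTA AGA TGG GCG AGT — no ATG→stop ORF.
Frame 3: ATG ACC TCG CAC CCG AAC CAA CAG AGG GGG TAA GAT GGG CGA GTA — ATG at 3, stop TAA at 33 → 33 nt.
Longest: frame 3, positions 3–35, 33 nt = 11 codons = 10 aa. → 11 codons.

11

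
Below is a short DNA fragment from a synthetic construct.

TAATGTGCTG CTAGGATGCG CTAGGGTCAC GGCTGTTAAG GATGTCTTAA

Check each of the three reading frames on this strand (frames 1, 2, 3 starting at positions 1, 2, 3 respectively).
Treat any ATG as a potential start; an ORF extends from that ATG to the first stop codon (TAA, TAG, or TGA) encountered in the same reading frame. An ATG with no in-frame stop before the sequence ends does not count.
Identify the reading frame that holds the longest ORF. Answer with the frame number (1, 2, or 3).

3

Frame 1: TAA TGT GCT GCT AGG ATG CGC TAG GGT CAC GGC TGT TAA GGA TGT CTT — ATG at 16, stop TAG at 22 → 9 nt.
Frame 2: AAT GTG CTG CTA GGA TGC GCT AGG GTC ACG GCT GTT AAG GAT GTC TTA — no ATG→stop ORF.
Frame 3: ATG TGC TGC TAG GAT GCG CTA GGG TCA CGG CTG TTA AGG ATG TCT TAA — ATG at 3, stop TAG at 12 → 12 nt; ATG at 42, stop TAA at 48 → 9 nt.
Longest ORF is 12 nt in frame 3 (positions 3–14).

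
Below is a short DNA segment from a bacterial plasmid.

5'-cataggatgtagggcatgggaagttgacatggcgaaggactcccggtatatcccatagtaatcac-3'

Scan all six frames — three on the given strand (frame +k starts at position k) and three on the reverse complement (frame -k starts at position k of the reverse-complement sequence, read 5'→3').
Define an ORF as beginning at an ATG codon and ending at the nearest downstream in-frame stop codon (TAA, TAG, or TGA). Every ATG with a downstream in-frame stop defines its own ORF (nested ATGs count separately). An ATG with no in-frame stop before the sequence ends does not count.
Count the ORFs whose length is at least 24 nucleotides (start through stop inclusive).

Reverse complement (5'→3'): GTGATTACTATGGGATATACCGGGAGTCCTTCGCCATGTCAACTTCCCATGCCCTACATCCTATG
Frame +1: CAT AGG ATG TAG GGC ATG GGA AGT TGA CAT GGC GAA GGA CTC CCG GTA TAT CCC ATA GTA ATC — ATG at 7, stop TAG at 10 → 6 nt; ATG at 16, stop TGA at 25 → 12 nt.
Frame +2: ATA GGA TGT AGG GCA TGG GAA GTT GAC ATG GCG AAG GAC TCC CGG TAT ATC CCA TAG TAA TCA — ATG at 29, stop TAG at 56 → 30 nt.
Frame +3: TAG GAT GTA GGG CAT GGG AAG TTG ACA TGG CGA AGG ACT CCC GGT ATA TCC CAT AGT AAT CAC — no ATG→stop ORF.
Frame -1: GTG ATT ACT ATG GGA TAT ACC GGG AGT CCT TCG CCA TGT CAA CTT CCC ATG CCC TAC ATC CTA — no ATG→stop ORF.
Frame -2: TGA TTA CTA TGG GAT ATA CCG GGA GTC CTT CGC CAT GTC AAC TTC CCA TGC CCT ACA TCC TAT — no ATG→stop ORF.
Frame -3: GAT TAC TAT GGG ATA TAC CGG GAG TCC TTC GCC ATG TCA ACT TCC CAT GCC CTA CAT CCT ATG — no ATG→stop ORF.
ORFs ≥ 24 nucleotides: frame +2 29–58 (30 nucleotides). Count = 1.

1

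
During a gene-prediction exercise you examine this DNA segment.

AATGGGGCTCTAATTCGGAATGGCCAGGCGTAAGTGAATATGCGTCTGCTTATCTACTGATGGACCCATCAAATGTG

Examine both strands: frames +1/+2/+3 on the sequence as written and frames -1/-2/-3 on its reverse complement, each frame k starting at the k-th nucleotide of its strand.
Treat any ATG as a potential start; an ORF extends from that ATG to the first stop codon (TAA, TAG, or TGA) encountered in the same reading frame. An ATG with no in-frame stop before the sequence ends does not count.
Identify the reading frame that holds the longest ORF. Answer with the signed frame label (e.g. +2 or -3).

-3

Reverse complement (5'→3'): CACATTTGATGGGTCCATCAGTAGATAAGCAGACGCATATTCACTTACGCCTGGCCATTCCGAATTAGAGCCCCATT
Frame +1: AAT GGG GCT CTA ATT CGG AAT GGC CAG GCG TAA GTG AAT ATG CGT CTG CTT ATC TAC TGA TGG ACC CAT CAA ATG — ATG at 40, stop TGA at 58 → 21 nt.
Frame +2: ATG GGG CTC TAA TTC GGA ATG GCC AGG CGT AAG TGA ATA TGC GTC TGC TTA TCT ACT GAT GGA CCC ATC AAA TGT — ATG at 2, stop TAA at 11 → 12 nt; ATG at 20, stop TGA at 35 → 18 nt.
Frame +3: TGG GGC TCT AAT TCG GAA TGG CCA GGC GTA AGT GAA TAT GCG TCT GCT TAT CTA CTG ATG GAC CCA TCA AAT GTG — no ATG→stop ORF.
Frame -1: CAC ATT TGA TGG GTC CAT CAG TAG ATA AGC AGA CGC ATA TTC ACT TAC GCC TGG CCA TTC CGA ATT AGA GCC CCA — no ATG→stop ORF.
Frame -2: ACA TTT GAT GGG TCC ATC AGT AGA TAA GCA GAC GCA TAT TCA CTT ACG CCT GGC CAT TCC GAA TTA GAG CCC CAT — no ATG→stop ORF.
Frame -3: CAT TTG ATG GGT CCA TCA GTA GAT AAG CAG ACG CAT ATT CAC TTA CGC CTG GCC ATT CCG AAT TAG AGC CCC ATT — ATG at 9, stop TAG at 66 → 60 nt.
Longest ORF is 60 nt in frame -3 (positions 9–68).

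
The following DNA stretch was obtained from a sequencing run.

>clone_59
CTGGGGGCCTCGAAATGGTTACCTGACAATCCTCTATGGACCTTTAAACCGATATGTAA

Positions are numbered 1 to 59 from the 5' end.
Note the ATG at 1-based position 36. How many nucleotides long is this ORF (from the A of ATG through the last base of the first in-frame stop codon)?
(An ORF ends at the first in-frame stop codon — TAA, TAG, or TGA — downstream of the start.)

12

Codons from position 36: ATG (36–38), GAC (39–41), CTT (42–44), TAA (45–47).
TAA is the first in-frame stop; ORF spans 36–47, 12 nucleotides.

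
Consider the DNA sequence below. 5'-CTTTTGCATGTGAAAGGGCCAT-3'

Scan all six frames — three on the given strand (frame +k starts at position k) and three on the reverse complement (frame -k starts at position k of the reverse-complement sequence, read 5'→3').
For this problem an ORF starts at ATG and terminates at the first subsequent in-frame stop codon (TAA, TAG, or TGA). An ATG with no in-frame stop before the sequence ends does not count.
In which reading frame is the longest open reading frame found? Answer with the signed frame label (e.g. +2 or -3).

+2

Reverse complement (5'→3'): ATGGCCCTTTCACATGCAAAAG
Frame +1: CTT TTG CAT GTG AAA GGG CCA — no ATG→stop ORF.
Frame +2: TTT TGC ATG TGA AAG GGC CAT — ATG at 8, stop TGA at 11 → 6 nt.
Frame +3: TTT GCA TGT GAA AGG GCC — no ATG→stop ORF.
Frame -1: ATG GCC CTT TCA CAT GCA AAA — no ATG→stop ORF.
Frame -2: TGG CCC TTT CAC ATG CAA AAG — no ATG→stop ORF.
Frame -3: GGC CCT TTC ACA TGC AAA — no ATG→stop ORF.
Longest ORF is 6 nt in frame +2 (positions 8–13).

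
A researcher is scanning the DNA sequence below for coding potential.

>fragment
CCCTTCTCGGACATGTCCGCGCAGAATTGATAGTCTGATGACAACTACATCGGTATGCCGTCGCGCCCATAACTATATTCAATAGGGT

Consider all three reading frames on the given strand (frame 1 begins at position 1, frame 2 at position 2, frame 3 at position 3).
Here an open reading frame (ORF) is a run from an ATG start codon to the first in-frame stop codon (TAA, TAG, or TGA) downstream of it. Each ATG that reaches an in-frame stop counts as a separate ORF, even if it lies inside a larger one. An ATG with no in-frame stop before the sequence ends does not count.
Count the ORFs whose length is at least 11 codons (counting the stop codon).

1

Frame 1: CCC TTC TCG GAC ATG TCC GCG CAG AAT TGA TAG TCT GAT GAC AAC TAC ATC GGT ATG CCG TCG CGC CCA TAA CTA TAT TCA ATA GGG — ATG at 13, stop TGA at 28 → 18 nt; ATG at 55, stop TAA at 70 → 18 nt.
Frame 2: CCT TCT CGG ACA TGT CCG CGC AGA ATT GAT AGT CTG ATG ACA ACT ACA TCG GTA TGC CGT CGC GCC CAT AAC TAT ATT CAA TAG GGT — ATG at 38, stop TAG at 83 → 48 nt.
Frame 3: CTT CTC GGA CAT GTC CGC GCA GAA TTG ATA GTC TGA TGA CAA CTA CAT CGG TAT GCC GTC GCG CCC ATA ACT ATA TTC AAT AGG — no ATG→stop ORF.
ORFs ≥ 11 codons: frame 2 38–85 (16 codons). Count = 1.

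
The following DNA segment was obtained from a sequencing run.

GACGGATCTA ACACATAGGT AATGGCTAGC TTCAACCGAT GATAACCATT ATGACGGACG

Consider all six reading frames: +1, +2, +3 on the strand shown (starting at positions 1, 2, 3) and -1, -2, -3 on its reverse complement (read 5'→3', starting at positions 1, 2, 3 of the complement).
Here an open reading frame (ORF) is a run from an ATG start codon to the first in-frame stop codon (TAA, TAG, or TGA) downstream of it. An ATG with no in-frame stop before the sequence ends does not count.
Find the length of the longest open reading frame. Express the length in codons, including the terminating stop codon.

7

Reverse complement (5'→3'): CGTCCGTCATAATGGTTATCATCGGTTGAAGCTAGCCATTACCTATGTGTTAGATCCGTC
Frame +1: GAC GGA TCT AAC ACA TAG GTA ATG GCT AGC TTC AAC CGA TGA TAA CCA TTA TGA CGG ACG — ATG at 22, stop TGA at 40 → 21 nt.
Frame +2: ACG GAT CTA ACA CAT AGG TAA TGG CTA GCT TCA ACC GAT GAT AAC CAT TAT GAC GGA — no ATG→stop ORF.
Frame +3: CGG ATC TAA CAC ATA GGT AAT GGC TAG CTT CAA CCG ATG ATA ACC ATT ATG ACG GAC — no ATG→stop ORF.
Frame -1: CGT CCG TCA TAA TGG TTA TCA TCG GTT GAA GCT AGC CAT TAC CTA TGT GTT AGA TCC GTC — no ATG→stop ORF.
Frame -2: GTC CGT CAT AAT GGT TAT CAT CGG TTG AAG CTA GCC ATT ACC TAT GTG TTA GAT CCG — no ATG→stop ORF.
Frame -3: TCC GTC ATA ATG GTT ATC ATC GGT TGA AGC TAG CCA TTA CCT ATG TGT TAG ATC CGT — ATG at 12, stop TGA at 27 → 18 nt; ATG at 45, stop TAG at 51 → 9 nt.
Longest: frame +1, positions 22–42, 21 nt = 7 codons = 6 aa. → 7 codons.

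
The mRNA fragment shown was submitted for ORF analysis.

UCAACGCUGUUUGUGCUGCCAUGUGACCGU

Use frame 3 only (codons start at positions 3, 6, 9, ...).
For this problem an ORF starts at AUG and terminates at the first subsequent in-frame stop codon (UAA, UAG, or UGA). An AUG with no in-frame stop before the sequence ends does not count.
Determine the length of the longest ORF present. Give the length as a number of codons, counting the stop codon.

Frame 3: AAC GCU GUU UGU GCU GCC AUG UGA CCG — AUG at 21, stop UGA at 24 → 6 nt.
Longest: frame 3, positions 21–26, 6 nt = 2 codons = 1 aa. → 2 codons.

2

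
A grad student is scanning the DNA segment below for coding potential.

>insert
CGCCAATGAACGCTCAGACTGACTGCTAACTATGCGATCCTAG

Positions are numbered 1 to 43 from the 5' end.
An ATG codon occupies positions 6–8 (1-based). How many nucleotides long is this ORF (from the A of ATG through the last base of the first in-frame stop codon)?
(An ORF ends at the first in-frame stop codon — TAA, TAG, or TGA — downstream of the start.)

24

Codons from position 6: ATG (6–8), AAC (9–11), GCT (12–14), CAG (15–17), ACT (18–20), GAC (21–23), TGC (24–26), TAA (27–29).
TAA is the first in-frame stop; ORF spans 6–29, 24 nucleotides.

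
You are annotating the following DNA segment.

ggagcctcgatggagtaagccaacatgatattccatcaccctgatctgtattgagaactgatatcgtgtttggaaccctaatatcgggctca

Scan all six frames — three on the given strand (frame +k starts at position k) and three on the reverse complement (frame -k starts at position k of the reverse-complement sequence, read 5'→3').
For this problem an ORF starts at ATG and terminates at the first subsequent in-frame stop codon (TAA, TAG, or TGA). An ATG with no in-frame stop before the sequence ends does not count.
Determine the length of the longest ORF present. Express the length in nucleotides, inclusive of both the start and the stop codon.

30

Reverse complement (5'→3'): TGAGCCCGATATTAGGGTTCCAAACACGATATCAGTTCTCAATACAGATCAGGGTGATGGAATATCATGTTGGCTTACTCCATCGAGGCTCC
Frame +1: GGA GCC TCG ATG GAG TAA GCC AAC ATG ATA TTC CAT CAC CCT GAT CTG TAT TGA GAA CTG ATA TCG TGT TTG GAA CCC TAA TAT CGG GCT — ATG at 10, stop TAA at 16 → 9 nt; ATG at 25, stop TGA at 52 → 30 nt.
Frame +2: GAG CCT CGA TGG AGT AAG CCA ACA TGA TAT TCC ATC ACC CTG ATC TGT ATT GAG AAC TGA TAT CGT GTT TGG AAC CCT AAT ATC GGG CTC — no ATG→stop ORF.
Frame +3: AGC CTC GAT GGA GTA AGC CAA CAT GAT ATT CCA TCA CCC TGA TCT GTA TTG AGA ACT GAT ATC GTG TTT GGA ACC CTA ATA TCG GGC TCA — no ATG→stop ORF.
Frame -1: TGA GCC CGA TAT TAG GGT TCC AAA CAC GAT ATC AGT TCT CAA TAC AGA TCA GGG TGA TGG AAT ATC ATG TTG GCT TAC TCC ATC GAG GCT — no ATG→stop ORF.
Frame -2: GAG CCC GAT ATT AGG GTT CCA AAC ACG ATA TCA GTT CTC AAT ACA GAT CAG GGT GAT GGA ATA TCA TGT TGG CTT ACT CCA TCG AGG CTC — no ATG→stop ORF.
Frame -3: AGC CCG ATA TTA GGG TTC CAA ACA CGA TAT CAG TTC TCA ATA CAG ATC AGG GTG ATG GAA TAT CAT GTT GGC TTA CTC CAT CGA GGC TCC — no ATG→stop ORF.
Longest: frame +1, positions 25–54, 30 nt = 10 codons = 9 aa. → 30 nucleotides.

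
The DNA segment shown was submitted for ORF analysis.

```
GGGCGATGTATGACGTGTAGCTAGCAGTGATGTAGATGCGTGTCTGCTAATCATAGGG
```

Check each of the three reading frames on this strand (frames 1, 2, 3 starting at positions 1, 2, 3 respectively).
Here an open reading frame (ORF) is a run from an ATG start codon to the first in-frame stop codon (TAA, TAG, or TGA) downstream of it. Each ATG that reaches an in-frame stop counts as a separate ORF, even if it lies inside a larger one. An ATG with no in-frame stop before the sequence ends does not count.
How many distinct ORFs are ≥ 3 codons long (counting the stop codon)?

Frame 1: GGG CGA TGT ATG ACG TGT AGC TAG CAG TGA TGT AGA TGC GTG TCT GCT AAT CAT AGG — ATG at 10, stop TAG at 22 → 15 nt.
Frame 2: GGC GAT GTA TGA CGT GTA GCT AGC AGT GAT GTA GAT GCG TGT CTG CTA ATC ATA GGG — no ATG→stop ORF.
Frame 3: GCG ATG TAT GAC GTG TAG CTA GCA GTG ATG TAG ATG CGT GTC TGC TAA TCA TAG — ATG at 6, stop TAG at 18 → 15 nt; ATG at 30, stop TAG at 33 → 6 nt; ATG at 36, stop TAA at 48 → 15 nt.
ORFs ≥ 3 codons: frame 1 10–24 (5 codons), frame 3 6–20 (5 codons), frame 3 36–50 (5 codons). Count = 3.

3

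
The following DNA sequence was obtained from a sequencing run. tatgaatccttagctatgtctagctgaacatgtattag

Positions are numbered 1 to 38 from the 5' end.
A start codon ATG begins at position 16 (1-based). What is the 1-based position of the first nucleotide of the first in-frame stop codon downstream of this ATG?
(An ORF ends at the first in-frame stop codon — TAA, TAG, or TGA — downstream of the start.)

Codons from position 16: ATG (16–18), TCT (19–21), AGC (22–24), TGA (25–27).
TGA is a stop codon; it begins at position 25.

25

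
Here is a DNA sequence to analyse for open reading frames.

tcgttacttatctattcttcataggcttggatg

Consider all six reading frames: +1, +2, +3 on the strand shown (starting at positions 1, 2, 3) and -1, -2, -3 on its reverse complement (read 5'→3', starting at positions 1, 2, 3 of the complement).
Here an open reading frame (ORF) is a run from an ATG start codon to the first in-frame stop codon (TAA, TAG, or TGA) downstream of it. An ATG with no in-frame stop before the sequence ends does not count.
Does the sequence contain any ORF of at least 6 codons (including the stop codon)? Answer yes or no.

Reverse complement (5'→3'): CATCCAAGCCTATGAAGAATAGATAAGTAACGA
Frame +1: TCG TTA CTT ATC TAT TCT TCA TAG GCT TGG ATG — no ATG→stop ORF.
Frame +2: CGT TAC TTA TCT ATT CTT CAT AGG CTT GGA — no ATG→stop ORF.
Frame +3: GTT ACT TAT CTA TTC TTC ATA GGC TTG GAT — no ATG→stop ORF.
Frame -1: CAT CCA AGC CTA TGA AGA ATA GAT AAG TAA CGA — no ATG→stop ORF.
Frame -2: ATC CAA GCC TAT GAA GAA TAG ATA AGT AAC — no ATG→stop ORF.
Frame -3: TCC AAG CCT ATG AAG AAT AGA TAA GTA ACG — ATG at 12, stop TAA at 24 → 15 nt.
Largest ORF found is 5 codons < 6, so no.

no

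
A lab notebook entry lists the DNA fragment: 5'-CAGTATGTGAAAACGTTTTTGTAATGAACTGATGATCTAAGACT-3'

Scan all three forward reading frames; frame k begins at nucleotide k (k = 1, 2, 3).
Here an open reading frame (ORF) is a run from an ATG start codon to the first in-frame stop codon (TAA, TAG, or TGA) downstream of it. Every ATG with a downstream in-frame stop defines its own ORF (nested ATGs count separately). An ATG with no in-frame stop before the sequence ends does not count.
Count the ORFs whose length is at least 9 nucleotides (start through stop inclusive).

2

Frame 1: CAG TAT GTG AAA ACG TTT TTG TAA TGA ACT GAT GAT CTA AGA — no ATG→stop ORF.
Frame 2: AGT ATG TGA AAA CGT TTT TGT AAT GAA CTG ATG ATC TAA GAC — ATG at 5, stop TGA at 8 → 6 nt; ATG at 32, stop TAA at 38 → 9 nt.
Frame 3: GTA TGT GAA AAC GTT TTT GTA ATG AAC TGA TGA TCT AAG ACT — ATG at 24, stop TGA at 30 → 9 nt.
ORFs ≥ 9 nucleotides: frame 2 32–40 (9 nucleotides), frame 3 24–32 (9 nucleotides). Count = 2.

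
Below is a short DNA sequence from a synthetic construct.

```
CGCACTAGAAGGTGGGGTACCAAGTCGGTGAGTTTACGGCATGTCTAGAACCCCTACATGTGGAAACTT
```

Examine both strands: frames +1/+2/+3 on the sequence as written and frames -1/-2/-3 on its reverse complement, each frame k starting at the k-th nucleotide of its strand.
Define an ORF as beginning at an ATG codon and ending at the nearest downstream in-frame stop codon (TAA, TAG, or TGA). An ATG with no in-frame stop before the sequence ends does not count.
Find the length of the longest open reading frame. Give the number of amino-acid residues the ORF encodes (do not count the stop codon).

2

Reverse complement (5'→3'): AAGTTTCCACATGTAGGGGTTCTAGACATGCCGTAAACTCACCGACTTGGTACCCCACCTTCTAGTGCG
Frame +1: CGC ACT AGA AGG TGG GGT ACC AAG TCG GTG AGT TTA CGG CAT GTC TAG AAC CCC TAC ATG TGG AAA CTT — no ATG→stop ORF.
Frame +2: GCA CTA GAA GGT GGG GTA CCA AGT CGG TGA GTT TAC GGC ATG TCT AGA ACC CCT ACA TGT GGA AAC — no ATG→stop ORF.
Frame +3: CAC TAG AAG GTG GGG TAC CAA GTC GGT GAG TTT ACG GCA TGT CTA GAA CCC CTA CAT GTG GAA ACT — no ATG→stop ORF.
Frame -1: AAG TTT CCA CAT GTA GGG GTT CTA GAC ATG CCG TAA ACT CAC CGA CTT GGT ACC CCA CCT TCT AGT GCG — ATG at 28, stop TAA at 34 → 9 nt.
Frame -2: AGT TTC CAC ATG TAG GGG TTC TAG ACA TGC CGT AAA CTC ACC GAC TTG GTA CCC CAC CTT CTA GTG — ATG at 11, stop TAG at 14 → 6 nt.
Frame -3: GTT TCC ACA TGT AGG GGT TCT AGA CAT GCC GTA AAC TCA CCG ACT TGG TAC CCC ACC TTC TAG TGC — no ATG→stop ORF.
Longest: frame -1, positions 28–36, 9 nt = 3 codons = 2 aa. → 2 amino acids.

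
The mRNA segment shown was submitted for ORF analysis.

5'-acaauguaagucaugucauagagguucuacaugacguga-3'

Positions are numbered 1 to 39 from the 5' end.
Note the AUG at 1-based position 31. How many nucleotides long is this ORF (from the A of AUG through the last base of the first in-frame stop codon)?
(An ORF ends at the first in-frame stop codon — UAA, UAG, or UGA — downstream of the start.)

Codons from position 31: AUG (31–33), ACG (34–36), UGA (37–39).
UGA is the first in-frame stop; ORF spans 31–39, 9 nucleotides.

9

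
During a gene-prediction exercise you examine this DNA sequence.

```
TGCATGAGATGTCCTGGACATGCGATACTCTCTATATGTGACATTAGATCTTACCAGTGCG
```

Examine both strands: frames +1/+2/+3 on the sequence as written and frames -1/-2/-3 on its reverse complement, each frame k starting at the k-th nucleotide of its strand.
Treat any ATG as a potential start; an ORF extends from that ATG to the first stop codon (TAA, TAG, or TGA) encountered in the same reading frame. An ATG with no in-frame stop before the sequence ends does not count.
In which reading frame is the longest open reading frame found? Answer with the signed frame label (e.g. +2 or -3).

Reverse complement (5'→3'): CGCACTGGTAAGATCTAATGTCACATATAGAGAGTATCGCATGTCCAGGACATCTCATGCA
Frame +1: TGC ATG AGA TGT CCT GGA CAT GCG ATA CTC TCT ATA TGT GAC ATT AGA TCT TAC CAG TGC — no ATG→stop ORF.
Frame +2: GCA TGA GAT GTC CTG GAC ATG CGA TAC TCT CTA TAT GTG ACA TTA GAT CTT ACC AGT GCG — no ATG→stop ORF.
Frame +3: CAT GAG ATG TCC TGG ACA TGC GAT ACT CTC TAT ATG TGA CAT TAG ATC TTA CCA GTG — ATG at 9, stop TGA at 39 → 33 nt; ATG at 36, stop TGA at 39 → 6 nt.
Frame -1: CGC ACT GGT AAG ATC TAA TGT CAC ATA TAG AGA GTA TCG CAT GTC CAG GAC ATC TCA TGC — no ATG→stop ORF.
Frame -2: GCA CTG GTA AGA TCT AAT GTC ACA TAT AGA GAG TAT CGC ATG TCC AGG ACA TCT CAT GCA — no ATG→stop ORF.
Frame -3: CAC TGG TAA GAT CTA ATG TCA CAT ATA GAG AGT ATC GCA TGT CCA GGA CAT CTC ATG — no ATG→stop ORF.
Longest ORF is 33 nt in frame +3 (positions 9–41).

+3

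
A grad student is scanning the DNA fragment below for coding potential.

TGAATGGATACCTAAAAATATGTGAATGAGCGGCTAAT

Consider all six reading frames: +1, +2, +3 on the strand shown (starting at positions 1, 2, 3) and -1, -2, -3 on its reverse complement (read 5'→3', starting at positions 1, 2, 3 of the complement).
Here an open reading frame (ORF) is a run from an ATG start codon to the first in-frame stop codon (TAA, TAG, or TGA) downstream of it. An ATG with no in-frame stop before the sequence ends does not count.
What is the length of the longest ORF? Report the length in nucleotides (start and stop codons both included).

12

Reverse complement (5'→3'): ATTAGCCGCTCATTCACATATTTTTAGGTATCCATTCA
Frame +1: TGA ATG GAT ACC TAA AAA TAT GTG AAT GAG CGG CTA — ATG at 4, stop TAA at 13 → 12 nt.
Frame +2: GAA TGG ATA CCT AAA AAT ATG TGA ATG AGC GGC TAA — ATG at 20, stop TGA at 23 → 6 nt; ATG at 26, stop TAA at 35 → 12 nt.
Frame +3: AAT GGA TAC CTA AAA ATA TGT GAA TGA GCG GCT AAT — no ATG→stop ORF.
Frame -1: ATT AGC CGC TCA TTC ACA TAT TTT TAG GTA TCC ATT — no ATG→stop ORF.
Frame -2: TTA GCC GCT CAT TCA CAT ATT TTT AGG TAT CCA TTC — no ATG→stop ORF.
Frame -3: TAG CCG CTC ATT CAC ATA TTT TTA GGT ATC CAT TCA — no ATG→stop ORF.
Longest: frame +1, positions 4–15, 12 nt = 4 codons = 3 aa. → 12 nucleotides.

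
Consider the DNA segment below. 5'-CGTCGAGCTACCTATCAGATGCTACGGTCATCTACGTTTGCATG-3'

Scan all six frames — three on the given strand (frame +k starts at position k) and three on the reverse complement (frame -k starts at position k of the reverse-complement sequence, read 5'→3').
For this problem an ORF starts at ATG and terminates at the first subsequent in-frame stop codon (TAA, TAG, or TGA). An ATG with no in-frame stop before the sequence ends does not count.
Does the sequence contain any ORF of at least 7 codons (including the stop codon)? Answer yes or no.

Reverse complement (5'→3'): CATGCAAACGTAGATGACCGTAGCATCTGATAGGTAGCTCGACG
Frame +1: CGT CGA GCT ACC TAT CAG ATG CTA CGG TCA TCT ACG TTT GCA — no ATG→stop ORF.
Frame +2: GTC GAG CTA CCT ATC AGA TGC TAC GGT CAT CTA CGT TTG CAT — no ATG→stop ORF.
Frame +3: TCG AGC TAC CTA TCA GAT GCT ACG GTC ATC TAC GTT TGC ATG — no ATG→stop ORF.
Frame -1: CAT GCA AAC GTA GAT GAC CGT AGC ATC TGA TAG GTA GCT CGA — no ATG→stop ORF.
Frame -2: ATG CAA ACG TAG ATG ACC GTA GCA TCT GAT AGG TAG CTC GAC — ATG at 2, stop TAG at 11 → 12 nt; ATG at 14, stop TAG at 35 → 24 nt.
Frame -3: TGC AAA CGT AGA TGA CCG TAG CAT CTG ATA GGT AGC TCG ACG — no ATG→stop ORF.
Frame -2 has an ORF of 8 codons (positions 14–37) ≥ 7, so yes.

yes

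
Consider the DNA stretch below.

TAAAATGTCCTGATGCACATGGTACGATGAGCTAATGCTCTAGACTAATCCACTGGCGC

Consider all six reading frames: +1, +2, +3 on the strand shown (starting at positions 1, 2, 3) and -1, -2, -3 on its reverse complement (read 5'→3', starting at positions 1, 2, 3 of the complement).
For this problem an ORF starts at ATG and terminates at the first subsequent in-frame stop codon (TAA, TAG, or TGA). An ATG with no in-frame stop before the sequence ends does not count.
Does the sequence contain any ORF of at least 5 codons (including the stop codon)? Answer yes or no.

yes

Reverse complement (5'→3'): GCGCCAGTGGATTAGTCTAGAGCATTAGCTCATCGTACCATGTGCATCAGGACATTTTA
Frame +1: TAA AAT GTC CTG ATG CAC ATG GTA CGA TGA GCT AAT GCT CTA GAC TAA TCC ACT GGC — ATG at 13, stop TGA at 28 → 18 nt; ATG at 19, stop TGA at 28 → 12 nt.
Frame +2: AAA ATG TCC TGA TGC ACA TGG TAC GAT GAG CTA ATG CTC TAG ACT AAT CCA CTG GCG — ATG at 5, stop TGA at 11 → 9 nt; ATG at 35, stop TAG at 41 → 9 nt.
Frame +3: AAA TGT CCT GAT GCA CAT GGT ACG ATG AGC TAA TGC TCT AGA CTA ATC CAC TGG CGC — ATG at 27, stop TAA at 33 → 9 nt.
Frame -1: GCG CCA GTG GAT TAG TCT AGA GCA TTA GCT CAT CGT ACC ATG TGC ATC AGG ACA TTT — no ATG→stop ORF.
Frame -2: CGC CAG TGG ATT AGT CTA GAG CAT TAG CTC ATC GTA CCA TGT GCA TCA GGA CAT TTT — no ATG→stop ORF.
Frame -3: GCC AGT GGA TTA GTC TAG AGC ATT AGC TCA TCG TAC CAT GTG CAT CAG GAC ATT TTA — no ATG→stop ORF.
Frame +1 has an ORF of 6 codons (positions 13–30) ≥ 5, so yes.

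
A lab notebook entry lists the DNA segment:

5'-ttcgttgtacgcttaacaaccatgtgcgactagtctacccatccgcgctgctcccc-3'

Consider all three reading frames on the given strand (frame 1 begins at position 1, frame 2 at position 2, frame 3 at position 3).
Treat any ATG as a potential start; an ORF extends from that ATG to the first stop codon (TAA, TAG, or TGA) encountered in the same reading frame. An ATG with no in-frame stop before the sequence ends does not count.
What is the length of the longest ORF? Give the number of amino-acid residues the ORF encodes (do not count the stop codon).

Frame 1: TTC GTT GTA CGC TTA ACA ACC ATG TGC GAC TAG TCT ACC CAT CCG CGC TGC TCC — ATG at 22, stop TAG at 31 → 12 nt.
Frame 2: TCG TTG TAC GCT TAA CAA CCA TGT GCG ACT AGT CTA CCC ATC CGC GCT GCT CCC — no ATG→stop ORF.
Frame 3: CGT TGT ACG CTT AAC AAC CAT GTG CGA CTA GTC TAC CCA TCC GCG CTG CTC CCC — no ATG→stop ORF.
Longest: frame 1, positions 22–33, 12 nt = 4 codons = 3 aa. → 3 amino acids.

3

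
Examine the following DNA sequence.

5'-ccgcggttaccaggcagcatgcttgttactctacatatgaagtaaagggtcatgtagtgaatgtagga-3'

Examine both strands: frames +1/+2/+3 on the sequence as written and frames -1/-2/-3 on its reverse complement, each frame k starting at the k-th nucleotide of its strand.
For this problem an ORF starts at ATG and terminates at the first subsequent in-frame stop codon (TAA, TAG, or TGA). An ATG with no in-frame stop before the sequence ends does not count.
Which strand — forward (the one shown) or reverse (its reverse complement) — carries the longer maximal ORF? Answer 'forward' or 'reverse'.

Reverse complement (5'→3'): TCCTACATTCACTACATGACCCTTTACTTCATATGTAGAGTAACAAGCATGCTGCCTGGTAACCGCGG
Frame +1: CCG CGG TTA CCA GGC AGC ATG CTT GTT ACT CTA CAT ATG AAG TAA AGG GTC ATG TAG TGA ATG TAG — ATG at 19, stop TAA at 43 → 27 nt; ATG at 37, stop TAA at 43 → 9 nt; ATG at 52, stop TAG at 55 → 6 nt; ATG at 61, stop TAG at 64 → 6 nt.
Frame +2: CGC GGT TAC CAG GCA GCA TGC TTG TTA CTC TAC ATA TGA AGT AAA GGG TCA TGT AGT GAA TGT AGG — no ATG→stop ORF.
Frame +3: GCG GTT ACC AGG CAG CAT GCT TGT TAC TCT ACA TAT GAA GTA AAG GGT CAT GTA GTG AAT GTA GGA — no ATG→stop ORF.
Frame -1: TCC TAC ATT CAC TAC ATG ACC CTT TAC TTC ATA TGT AGA GTA ACA AGC ATG CTG CCT GGT AAC CGC — no ATG→stop ORF.
Frame -2: CCT ACA TTC ACT ACA TGA CCC TTT ACT TCA TAT GTA GAG TAA CAA GCA TGC TGC CTG GTA ACC GCG — no ATG→stop ORF.
Frame -3: CTA CAT TCA CTA CAT GAC CCT TTA CTT CAT ATG TAG AGT AAC AAG CAT GCT GCC TGG TAA CCG CGG — ATG at 33, stop TAG at 36 → 6 nt.
Forward-strand max 27 nt; reverse-strand max 6 nt. The forward strand has the longer ORF.

forward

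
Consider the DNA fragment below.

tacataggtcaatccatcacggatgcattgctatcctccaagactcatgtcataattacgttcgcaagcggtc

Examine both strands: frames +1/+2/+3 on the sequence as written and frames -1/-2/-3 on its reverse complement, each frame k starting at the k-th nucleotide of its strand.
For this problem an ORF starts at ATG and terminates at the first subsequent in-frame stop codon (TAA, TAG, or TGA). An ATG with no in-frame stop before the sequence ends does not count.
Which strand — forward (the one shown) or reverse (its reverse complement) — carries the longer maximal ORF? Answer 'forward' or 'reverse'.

Reverse complement (5'→3'): GACCGCTTGCGAACGTAATTATGACATGAGTCTTGGAGGATAGCAATGCATCCGTGATGGATTGACCTATGTA
Frame +1: TAC ATA GGT CAA TCC ATC ACG GAT GCA TTG CTA TCC TCC AAG ACT CAT GTC ATA ATT ACG TTC GCA AGC GGT — no ATG→stop ORF.
Frame +2: ACA TAG GTC AAT CCA TCA CGG ATG CAT TGC TAT CCT CCA AGA CTC ATG TCA TAA TTA CGT TCG CAA GCG GTC — ATG at 23, stop TAA at 53 → 33 nt; ATG at 47, stop TAA at 53 → 9 nt.
Frame +3: CAT AGG TCA ATC CAT CAC GGA TGC ATT GCT ATC CTC CAA GAC TCA TGT CAT AAT TAC GTT CGC AAG CGG — no ATG→stop ORF.
Frame -1: GAC CGC TTG CGA ACG TAA TTA TGA CAT GAG TCT TGG AGG ATA GCA ATG CAT CCG TGA TGG ATT GAC CTA TGT — ATG at 46, stop TGA at 55 → 12 nt.
Frame -2: ACC GCT TGC GAA CGT AAT TAT GAC ATG AGT CTT GGA GGA TAG CAA TGC ATC CGT GAT GGA TTG ACC TAT GTA — ATG at 26, stop TAG at 41 → 18 nt.
Frame -3: CCG CTT GCG AAC GTA ATT ATG ACA TGA GTC TTG GAG GAT AGC AAT GCA TCC GTG ATG GAT TGA CCT ATG — ATG at 21, stop TGA at 27 → 9 nt; ATG at 57, stop TGA at 63 → 9 nt.
Forward-strand max 33 nt; reverse-strand max 18 nt. The forward strand has the longer ORF.

forward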